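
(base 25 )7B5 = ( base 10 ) 4655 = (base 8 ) 11057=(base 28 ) 5Q7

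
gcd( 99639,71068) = 1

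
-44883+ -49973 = -94856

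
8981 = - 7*( - 1283)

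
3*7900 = 23700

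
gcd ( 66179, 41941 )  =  1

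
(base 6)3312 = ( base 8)1374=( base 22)1cg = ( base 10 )764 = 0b1011111100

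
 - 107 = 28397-28504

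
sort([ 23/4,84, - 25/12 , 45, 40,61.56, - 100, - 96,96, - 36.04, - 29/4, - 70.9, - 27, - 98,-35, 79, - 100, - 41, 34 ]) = [-100,  -  100, - 98,-96, - 70.9, -41,  -  36.04, - 35, -27,  -  29/4, - 25/12, 23/4, 34, 40, 45,61.56, 79, 84,96]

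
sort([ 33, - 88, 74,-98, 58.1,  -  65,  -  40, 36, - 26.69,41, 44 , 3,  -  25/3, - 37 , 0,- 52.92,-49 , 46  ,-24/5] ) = [ - 98,-88, - 65,-52.92, - 49,-40, - 37, - 26.69, - 25/3,-24/5, 0,3, 33, 36,  41, 44,46,58.1,74 ]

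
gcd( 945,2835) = 945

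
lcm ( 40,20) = 40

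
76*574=43624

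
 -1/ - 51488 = 1/51488 = 0.00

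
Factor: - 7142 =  - 2^1*3571^1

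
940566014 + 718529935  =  1659095949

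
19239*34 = 654126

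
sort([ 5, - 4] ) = [ - 4, 5 ]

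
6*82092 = 492552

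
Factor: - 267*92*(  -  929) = 2^2*3^1 *23^1*89^1*929^1 = 22819956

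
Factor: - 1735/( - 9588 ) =2^( - 2 )*3^( - 1 )*5^1*17^( - 1 )*47^( - 1)*347^1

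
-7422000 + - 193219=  - 7615219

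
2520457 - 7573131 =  - 5052674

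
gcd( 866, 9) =1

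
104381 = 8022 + 96359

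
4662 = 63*74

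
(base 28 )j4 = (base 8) 1030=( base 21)14b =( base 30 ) HQ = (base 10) 536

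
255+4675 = 4930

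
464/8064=29/504=0.06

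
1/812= 1/812= 0.00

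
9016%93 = 88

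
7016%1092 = 464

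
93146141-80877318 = 12268823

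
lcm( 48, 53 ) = 2544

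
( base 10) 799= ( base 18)287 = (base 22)1E7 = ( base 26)14j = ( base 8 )1437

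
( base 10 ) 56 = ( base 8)70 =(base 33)1N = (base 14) 40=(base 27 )22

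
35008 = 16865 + 18143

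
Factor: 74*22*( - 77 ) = - 125356  =  - 2^2*7^1*11^2*37^1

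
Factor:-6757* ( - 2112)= 14270784  =  2^6 *3^1*11^1 * 29^1*233^1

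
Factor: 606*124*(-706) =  - 53051664 = - 2^4  *3^1 * 31^1*101^1*353^1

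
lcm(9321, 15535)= 46605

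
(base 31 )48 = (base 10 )132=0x84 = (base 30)4C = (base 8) 204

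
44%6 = 2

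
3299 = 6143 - 2844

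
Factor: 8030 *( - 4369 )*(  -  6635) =2^1*5^2*11^1 * 17^1*73^1 * 257^1 * 1327^1 = 232776169450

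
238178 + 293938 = 532116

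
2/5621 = 2/5621=   0.00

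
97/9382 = 97/9382 = 0.01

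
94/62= 1 + 16/31 = 1.52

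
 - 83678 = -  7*11954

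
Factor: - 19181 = -19181^1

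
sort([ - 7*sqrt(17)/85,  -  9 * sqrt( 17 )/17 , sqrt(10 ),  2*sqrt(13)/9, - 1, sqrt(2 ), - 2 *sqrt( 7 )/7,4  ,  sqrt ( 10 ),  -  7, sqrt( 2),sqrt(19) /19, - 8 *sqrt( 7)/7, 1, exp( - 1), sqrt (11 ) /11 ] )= [-7, - 8*sqrt(7)/7,- 9 * sqrt(17)/17,-1,- 2 * sqrt( 7 ) /7, - 7 * sqrt(17 ) /85,sqrt( 19)/19,sqrt( 11 ) /11, exp ( - 1), 2 * sqrt( 13)/9 , 1,sqrt(2 ), sqrt( 2),sqrt (10 ), sqrt( 10 ), 4]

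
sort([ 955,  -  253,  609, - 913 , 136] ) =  [ - 913, - 253, 136 , 609,  955]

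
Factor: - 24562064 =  - 2^4*107^1*14347^1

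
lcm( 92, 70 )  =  3220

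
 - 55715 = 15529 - 71244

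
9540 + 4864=14404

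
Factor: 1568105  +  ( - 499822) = 1068283 = 631^1 * 1693^1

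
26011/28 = 26011/28 = 928.96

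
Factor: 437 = 19^1*23^1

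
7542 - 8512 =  - 970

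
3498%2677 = 821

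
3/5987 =3/5987=0.00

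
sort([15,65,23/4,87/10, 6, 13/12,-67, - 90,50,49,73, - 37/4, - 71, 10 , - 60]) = [- 90, - 71, - 67, - 60, - 37/4 , 13/12,23/4, 6,87/10,10,15, 49,50,65,73 ]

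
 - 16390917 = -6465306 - 9925611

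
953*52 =49556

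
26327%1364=411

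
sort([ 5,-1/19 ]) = [ - 1/19, 5 ] 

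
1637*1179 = 1930023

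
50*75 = 3750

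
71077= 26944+44133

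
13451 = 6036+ 7415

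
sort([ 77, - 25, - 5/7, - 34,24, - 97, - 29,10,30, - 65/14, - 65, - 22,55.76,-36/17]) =[ - 97 , - 65, - 34, - 29, - 25, - 22,  -  65/14, - 36/17, - 5/7,10,24,30,55.76,  77] 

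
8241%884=285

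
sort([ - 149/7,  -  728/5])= [-728/5, - 149/7] 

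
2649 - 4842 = -2193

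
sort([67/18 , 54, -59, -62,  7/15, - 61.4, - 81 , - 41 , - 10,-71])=[ - 81, - 71, - 62, - 61.4, - 59,-41, - 10,  7/15, 67/18,54]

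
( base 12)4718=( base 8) 17404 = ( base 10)7940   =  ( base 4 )1330010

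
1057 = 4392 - 3335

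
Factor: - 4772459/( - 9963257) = 227^( - 1 )*43891^( - 1)*4772459^1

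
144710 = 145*998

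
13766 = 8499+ 5267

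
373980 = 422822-48842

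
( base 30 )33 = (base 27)3C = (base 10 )93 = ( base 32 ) 2t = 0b1011101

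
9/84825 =1/9425 = 0.00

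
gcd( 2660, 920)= 20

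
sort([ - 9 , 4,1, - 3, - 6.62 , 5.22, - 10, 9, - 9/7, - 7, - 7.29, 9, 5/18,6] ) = [-10, - 9, - 7.29, -7,  -  6.62 ,-3, -9/7, 5/18, 1 , 4 , 5.22,6,9, 9 ]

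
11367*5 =56835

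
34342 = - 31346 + 65688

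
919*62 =56978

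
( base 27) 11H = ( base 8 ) 1405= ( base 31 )ot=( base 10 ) 773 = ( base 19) 22D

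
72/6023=72/6023 = 0.01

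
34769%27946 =6823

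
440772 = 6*73462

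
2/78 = 1/39 = 0.03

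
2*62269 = 124538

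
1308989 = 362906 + 946083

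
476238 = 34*14007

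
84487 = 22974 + 61513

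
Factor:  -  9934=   -  2^1*4967^1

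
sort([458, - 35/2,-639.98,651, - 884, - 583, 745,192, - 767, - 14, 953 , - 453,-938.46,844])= [ - 938.46,  -  884, - 767, - 639.98, - 583, - 453, - 35/2, - 14 , 192 , 458 , 651, 745,844, 953 ]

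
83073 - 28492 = 54581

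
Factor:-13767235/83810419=  -  5^1*7^(-1)*11^ (-1 )*  433^1*6359^1  *1088447^ ( - 1 ) 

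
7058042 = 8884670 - 1826628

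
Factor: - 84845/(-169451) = 5^1 * 71^1 * 709^( - 1) = 355/709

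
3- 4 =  - 1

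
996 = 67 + 929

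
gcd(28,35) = 7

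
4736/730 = 6 + 178/365= 6.49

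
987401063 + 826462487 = 1813863550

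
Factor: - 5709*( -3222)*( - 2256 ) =  -  41497761888 = - 2^5 * 3^4*11^1*47^1*173^1*179^1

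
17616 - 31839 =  - 14223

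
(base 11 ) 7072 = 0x24b4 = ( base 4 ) 2102310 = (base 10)9396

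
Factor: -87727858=-2^1*263^1*166783^1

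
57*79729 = 4544553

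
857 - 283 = 574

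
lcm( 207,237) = 16353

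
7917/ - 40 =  - 198+ 3/40 = - 197.93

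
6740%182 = 6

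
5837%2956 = 2881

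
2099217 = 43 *48819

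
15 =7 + 8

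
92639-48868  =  43771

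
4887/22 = 222  +  3/22 = 222.14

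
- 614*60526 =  -37162964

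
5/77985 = 1/15597=   0.00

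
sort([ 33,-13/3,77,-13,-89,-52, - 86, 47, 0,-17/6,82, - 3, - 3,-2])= [ - 89,-86, - 52,-13, - 13/3,-3, - 3, - 17/6,  -  2, 0, 33,  47, 77, 82] 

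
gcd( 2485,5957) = 7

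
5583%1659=606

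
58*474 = 27492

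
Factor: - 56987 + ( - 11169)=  - 2^2*11^1*1549^1 =-68156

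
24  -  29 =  - 5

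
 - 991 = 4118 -5109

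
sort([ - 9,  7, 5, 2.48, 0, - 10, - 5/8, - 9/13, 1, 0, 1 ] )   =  [ - 10, - 9, - 9/13 , - 5/8, 0, 0,1,1, 2.48, 5, 7]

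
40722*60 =2443320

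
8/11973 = 8/11973 = 0.00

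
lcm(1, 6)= 6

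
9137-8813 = 324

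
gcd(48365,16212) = 1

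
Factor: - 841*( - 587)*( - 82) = -40480694 = - 2^1*29^2*41^1*587^1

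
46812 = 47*996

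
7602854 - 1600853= 6002001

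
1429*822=1174638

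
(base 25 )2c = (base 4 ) 332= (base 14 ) 46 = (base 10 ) 62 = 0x3e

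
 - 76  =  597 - 673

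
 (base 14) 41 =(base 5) 212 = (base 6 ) 133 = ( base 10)57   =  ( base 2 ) 111001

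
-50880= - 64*795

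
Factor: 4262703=3^1 * 1420901^1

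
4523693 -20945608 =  - 16421915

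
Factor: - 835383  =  -3^1 * 23^1 * 12107^1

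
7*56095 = 392665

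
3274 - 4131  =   - 857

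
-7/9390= - 7/9390 = -0.00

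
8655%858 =75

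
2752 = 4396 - 1644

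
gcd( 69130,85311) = 1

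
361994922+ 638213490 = 1000208412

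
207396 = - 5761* (  -  36)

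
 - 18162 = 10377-28539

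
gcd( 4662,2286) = 18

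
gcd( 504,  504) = 504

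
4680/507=9+ 3/13 = 9.23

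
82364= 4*20591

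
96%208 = 96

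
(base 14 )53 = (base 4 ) 1021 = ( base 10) 73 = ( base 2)1001001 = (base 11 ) 67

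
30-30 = 0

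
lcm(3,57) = 57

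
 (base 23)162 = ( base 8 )1235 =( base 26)pj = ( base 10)669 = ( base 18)213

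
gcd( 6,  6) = 6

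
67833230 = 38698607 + 29134623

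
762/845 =762/845 = 0.90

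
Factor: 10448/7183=16/11 = 2^4*11^ ( - 1)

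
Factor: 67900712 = 2^3*11^1*47^1* 16417^1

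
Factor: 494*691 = 341354 = 2^1*13^1*19^1*691^1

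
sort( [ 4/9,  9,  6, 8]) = [4/9, 6,8,  9 ]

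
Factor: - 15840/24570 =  - 2^4*3^ ( - 1 )*7^ (  -  1)* 11^1 * 13^( -1) = - 176/273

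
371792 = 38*9784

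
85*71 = 6035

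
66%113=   66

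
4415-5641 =-1226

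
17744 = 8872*2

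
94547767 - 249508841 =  - 154961074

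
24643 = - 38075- - 62718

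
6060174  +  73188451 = 79248625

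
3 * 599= 1797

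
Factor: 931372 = 2^2*13^1 * 17911^1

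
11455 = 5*2291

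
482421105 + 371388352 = 853809457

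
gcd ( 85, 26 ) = 1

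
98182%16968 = 13342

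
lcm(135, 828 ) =12420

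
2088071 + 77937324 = 80025395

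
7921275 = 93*85175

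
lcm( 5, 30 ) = 30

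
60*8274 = 496440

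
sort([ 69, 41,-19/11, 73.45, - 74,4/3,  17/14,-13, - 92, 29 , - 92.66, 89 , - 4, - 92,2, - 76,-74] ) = [ - 92.66,  -  92, - 92, - 76,  -  74,-74,  -  13  ,  -  4, - 19/11, 17/14,4/3, 2,29,41,69 , 73.45,89]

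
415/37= 11 + 8/37 = 11.22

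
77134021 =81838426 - 4704405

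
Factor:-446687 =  - 29^1*73^1*211^1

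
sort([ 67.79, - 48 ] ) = [ - 48, 67.79 ] 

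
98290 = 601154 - 502864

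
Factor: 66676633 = 211^1*316003^1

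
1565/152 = 10 + 45/152 = 10.30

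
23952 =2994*8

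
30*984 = 29520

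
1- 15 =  - 14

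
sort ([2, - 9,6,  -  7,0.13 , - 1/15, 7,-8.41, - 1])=[ - 9,-8.41,  -  7,  -  1, - 1/15, 0.13,2, 6,7 ] 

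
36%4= 0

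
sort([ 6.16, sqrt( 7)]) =[ sqrt(  7 ),6.16]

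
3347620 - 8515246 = -5167626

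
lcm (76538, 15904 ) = 1224608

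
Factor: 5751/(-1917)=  - 3^1 = -3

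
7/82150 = 7/82150 = 0.00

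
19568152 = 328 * 59659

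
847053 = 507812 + 339241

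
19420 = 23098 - 3678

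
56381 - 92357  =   - 35976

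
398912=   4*99728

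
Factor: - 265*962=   -2^1 * 5^1 * 13^1*37^1*53^1 = -254930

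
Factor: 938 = 2^1 * 7^1*67^1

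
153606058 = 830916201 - 677310143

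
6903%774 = 711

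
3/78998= 3/78998= 0.00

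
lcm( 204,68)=204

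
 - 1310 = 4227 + -5537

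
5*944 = 4720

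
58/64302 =29/32151 = 0.00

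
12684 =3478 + 9206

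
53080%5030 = 2780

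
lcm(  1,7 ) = 7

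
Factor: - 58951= - 167^1 * 353^1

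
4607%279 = 143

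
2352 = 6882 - 4530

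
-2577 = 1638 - 4215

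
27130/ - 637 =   -  43+261/637 = -42.59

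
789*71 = 56019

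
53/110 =53/110 = 0.48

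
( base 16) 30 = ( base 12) 40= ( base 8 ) 60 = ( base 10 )48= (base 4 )300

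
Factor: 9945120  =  2^5*3^1 * 5^1*20719^1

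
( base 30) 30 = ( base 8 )132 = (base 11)82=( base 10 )90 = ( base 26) 3C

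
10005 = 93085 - 83080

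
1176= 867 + 309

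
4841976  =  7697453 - 2855477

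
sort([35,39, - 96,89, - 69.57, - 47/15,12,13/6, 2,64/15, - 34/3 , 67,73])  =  [ - 96, - 69.57, - 34/3,  -  47/15,2, 13/6,  64/15,12,  35 , 39,67,73,89 ]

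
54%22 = 10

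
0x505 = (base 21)2J4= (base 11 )a69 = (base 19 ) 3AC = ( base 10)1285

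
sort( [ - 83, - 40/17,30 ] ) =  [ - 83, - 40/17,30]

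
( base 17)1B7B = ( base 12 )4912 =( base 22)GLG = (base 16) 201E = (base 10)8222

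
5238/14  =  374+1/7 = 374.14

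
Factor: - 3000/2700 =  - 2^1*3^( - 2)*5^1=-10/9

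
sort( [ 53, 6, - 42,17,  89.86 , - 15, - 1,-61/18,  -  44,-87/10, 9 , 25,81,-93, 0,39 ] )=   [ - 93 , - 44,  -  42, - 15, - 87/10,- 61/18,-1, 0,  6,9,  17 , 25, 39,53 , 81, 89.86]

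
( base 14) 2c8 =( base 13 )349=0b1000111000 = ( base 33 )h7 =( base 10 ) 568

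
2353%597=562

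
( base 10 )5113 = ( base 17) 10BD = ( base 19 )E32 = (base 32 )4VP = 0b1001111111001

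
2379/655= 2379/655 = 3.63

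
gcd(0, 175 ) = 175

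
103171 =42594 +60577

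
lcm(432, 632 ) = 34128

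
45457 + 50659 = 96116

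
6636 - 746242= - 739606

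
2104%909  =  286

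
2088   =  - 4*( - 522)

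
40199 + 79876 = 120075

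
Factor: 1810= 2^1*5^1*181^1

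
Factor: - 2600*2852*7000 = - 2^8 * 5^5*7^1*13^1*23^1*31^1=- 51906400000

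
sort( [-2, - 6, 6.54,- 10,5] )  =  [ - 10,-6,-2, 5 , 6.54 ]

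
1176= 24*49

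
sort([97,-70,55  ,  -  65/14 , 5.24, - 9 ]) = [ - 70 , - 9,-65/14 , 5.24 , 55 , 97] 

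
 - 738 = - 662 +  - 76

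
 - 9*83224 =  - 749016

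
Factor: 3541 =3541^1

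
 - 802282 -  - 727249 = - 75033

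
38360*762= 29230320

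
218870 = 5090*43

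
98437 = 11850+86587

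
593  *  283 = 167819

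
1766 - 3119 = -1353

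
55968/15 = 3731 + 1/5 = 3731.20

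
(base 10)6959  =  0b1101100101111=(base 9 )10482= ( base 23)D3D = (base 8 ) 15457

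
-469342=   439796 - 909138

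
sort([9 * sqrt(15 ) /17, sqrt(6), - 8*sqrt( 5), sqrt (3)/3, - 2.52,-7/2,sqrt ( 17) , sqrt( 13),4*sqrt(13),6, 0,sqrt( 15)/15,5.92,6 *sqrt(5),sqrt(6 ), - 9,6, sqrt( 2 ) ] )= [ - 8*sqrt( 5),-9,- 7/2,-2.52,0,sqrt(15)/15,sqrt( 3) /3,  sqrt(2),9*sqrt (15)/17,sqrt( 6) , sqrt(6), sqrt( 13 ),sqrt( 17),5.92,  6,6, 6*sqrt( 5), 4 * sqrt( 13)]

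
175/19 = 9 + 4/19= 9.21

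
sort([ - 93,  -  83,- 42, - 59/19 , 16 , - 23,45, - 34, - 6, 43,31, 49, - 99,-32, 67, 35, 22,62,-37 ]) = [ - 99, - 93, - 83 , - 42, - 37,-34,  -  32,-23,-6, - 59/19, 16,22,31 , 35, 43, 45,49, 62,  67]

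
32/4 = 8= 8.00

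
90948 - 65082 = 25866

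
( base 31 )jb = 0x258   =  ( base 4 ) 21120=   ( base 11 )4a6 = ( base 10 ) 600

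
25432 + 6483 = 31915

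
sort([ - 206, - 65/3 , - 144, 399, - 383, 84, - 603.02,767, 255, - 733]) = [  -  733,- 603.02, - 383, - 206, - 144, - 65/3 , 84, 255, 399, 767]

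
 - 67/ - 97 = 67/97= 0.69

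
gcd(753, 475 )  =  1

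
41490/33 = 13830/11 = 1257.27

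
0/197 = 0 = 0.00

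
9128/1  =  9128  =  9128.00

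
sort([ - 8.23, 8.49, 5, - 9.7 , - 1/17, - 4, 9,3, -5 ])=[ - 9.7, - 8.23, - 5, - 4, - 1/17 , 3 , 5,  8.49, 9] 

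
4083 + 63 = 4146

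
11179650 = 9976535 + 1203115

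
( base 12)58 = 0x44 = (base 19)3b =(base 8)104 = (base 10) 68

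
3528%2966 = 562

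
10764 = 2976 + 7788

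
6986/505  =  6986/505 = 13.83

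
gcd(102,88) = 2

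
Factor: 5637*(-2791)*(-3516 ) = 2^2*3^2*293^1*1879^1* 2791^1 =55316760372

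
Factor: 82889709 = 3^1 * 7^1*179^1*22051^1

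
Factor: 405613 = 13^1 * 41^1 * 761^1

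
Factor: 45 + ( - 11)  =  2^1*17^1= 34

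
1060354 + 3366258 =4426612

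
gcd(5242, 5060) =2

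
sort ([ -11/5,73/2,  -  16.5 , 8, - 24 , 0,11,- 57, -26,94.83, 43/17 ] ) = [ - 57,  -  26 , - 24,  -  16.5, - 11/5,0, 43/17 , 8, 11,73/2,  94.83]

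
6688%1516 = 624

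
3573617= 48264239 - 44690622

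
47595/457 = 104 + 67/457  =  104.15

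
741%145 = 16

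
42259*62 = 2620058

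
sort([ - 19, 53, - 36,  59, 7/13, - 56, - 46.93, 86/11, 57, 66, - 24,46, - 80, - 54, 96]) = [ - 80, - 56, - 54,-46.93, - 36, -24, - 19 , 7/13, 86/11, 46, 53,57, 59, 66, 96] 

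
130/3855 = 26/771 = 0.03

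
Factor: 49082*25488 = 2^5*3^3*11^1*23^1* 59^1*97^1 = 1251002016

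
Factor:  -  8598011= -59^1*61^1*2389^1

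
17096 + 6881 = 23977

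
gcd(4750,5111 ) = 19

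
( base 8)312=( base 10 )202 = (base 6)534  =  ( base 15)D7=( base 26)7k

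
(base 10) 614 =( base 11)509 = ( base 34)I2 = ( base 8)1146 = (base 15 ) 2AE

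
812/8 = 203/2 =101.50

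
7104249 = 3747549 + 3356700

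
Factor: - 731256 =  - 2^3*3^1*30469^1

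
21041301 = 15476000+5565301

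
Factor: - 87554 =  - 2^1*43777^1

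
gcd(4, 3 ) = 1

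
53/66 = 53/66 = 0.80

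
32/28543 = 32/28543= 0.00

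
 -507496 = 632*(-803 ) 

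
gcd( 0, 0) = 0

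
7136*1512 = 10789632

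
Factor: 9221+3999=2^2*5^1*661^1 = 13220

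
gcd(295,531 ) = 59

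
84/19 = 84/19=4.42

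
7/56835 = 7/56835=0.00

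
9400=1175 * 8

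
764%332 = 100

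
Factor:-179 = -179^1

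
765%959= 765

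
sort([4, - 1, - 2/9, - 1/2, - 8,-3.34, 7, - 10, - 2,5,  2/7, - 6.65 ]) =[-10, - 8, - 6.65,-3.34, - 2, - 1, - 1/2, - 2/9,2/7 , 4,  5, 7]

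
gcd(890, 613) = 1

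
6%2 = 0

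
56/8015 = 8/1145 = 0.01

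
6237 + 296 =6533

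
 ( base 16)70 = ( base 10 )112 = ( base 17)6a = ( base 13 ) 88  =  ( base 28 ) 40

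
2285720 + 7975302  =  10261022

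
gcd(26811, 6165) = 9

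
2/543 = 2/543= 0.00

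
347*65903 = 22868341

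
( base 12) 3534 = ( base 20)EH4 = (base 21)da1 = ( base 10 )5944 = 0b1011100111000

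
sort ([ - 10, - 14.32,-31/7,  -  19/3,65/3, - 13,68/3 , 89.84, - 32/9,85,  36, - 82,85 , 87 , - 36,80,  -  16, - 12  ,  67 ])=[ - 82,-36 , - 16, - 14.32, - 13 ,-12, - 10, - 19/3, -31/7, - 32/9 , 65/3,68/3,36, 67 , 80 , 85 , 85,87 , 89.84]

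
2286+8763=11049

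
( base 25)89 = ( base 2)11010001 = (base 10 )209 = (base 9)252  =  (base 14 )10D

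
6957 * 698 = 4855986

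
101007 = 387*261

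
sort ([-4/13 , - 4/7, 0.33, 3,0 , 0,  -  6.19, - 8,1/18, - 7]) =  [ - 8,-7, -6.19, - 4/7, - 4/13,0,0,1/18,0.33,3]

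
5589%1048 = 349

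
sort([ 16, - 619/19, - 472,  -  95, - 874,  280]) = [ - 874, - 472 , - 95, - 619/19,16, 280] 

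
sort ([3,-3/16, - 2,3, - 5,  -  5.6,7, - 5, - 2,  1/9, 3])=[ - 5.6, - 5,-5, - 2, - 2,- 3/16,  1/9 , 3, 3,3,7] 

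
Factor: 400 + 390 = 790 = 2^1*5^1*79^1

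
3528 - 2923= 605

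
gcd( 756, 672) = 84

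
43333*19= 823327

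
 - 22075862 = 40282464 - 62358326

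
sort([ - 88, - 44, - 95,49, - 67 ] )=[-95 ,- 88, - 67,  -  44 , 49]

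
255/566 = 255/566 = 0.45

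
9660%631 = 195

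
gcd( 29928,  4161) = 3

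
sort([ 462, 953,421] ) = [ 421,462 , 953 ]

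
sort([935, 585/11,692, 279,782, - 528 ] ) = [ -528, 585/11,279, 692, 782, 935 ]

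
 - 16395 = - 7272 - 9123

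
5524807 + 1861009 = 7385816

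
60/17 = 60/17 = 3.53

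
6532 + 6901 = 13433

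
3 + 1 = 4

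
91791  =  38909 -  - 52882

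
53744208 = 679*79152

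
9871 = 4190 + 5681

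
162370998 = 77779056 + 84591942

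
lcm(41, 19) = 779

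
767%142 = 57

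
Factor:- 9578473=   -  31^1 * 59^1*5237^1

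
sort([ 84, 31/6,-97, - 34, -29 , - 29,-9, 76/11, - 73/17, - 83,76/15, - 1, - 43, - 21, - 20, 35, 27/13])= [-97, - 83,-43,-34, - 29,  -  29,  -  21 , -20 , - 9, - 73/17, - 1,27/13,76/15,  31/6,  76/11, 35,84]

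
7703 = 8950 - 1247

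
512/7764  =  128/1941 = 0.07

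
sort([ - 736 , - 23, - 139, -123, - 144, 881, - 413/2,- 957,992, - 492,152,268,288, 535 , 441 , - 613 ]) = [-957, - 736 , - 613, - 492, -413/2, - 144 ,  -  139, - 123 , - 23,152,268,  288,441,  535,881,992]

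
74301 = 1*74301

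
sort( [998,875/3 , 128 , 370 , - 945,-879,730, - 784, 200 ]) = [ - 945, - 879,- 784,128 , 200,875/3,370,730, 998]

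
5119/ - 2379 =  - 3 + 2018/2379 = - 2.15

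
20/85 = 4/17= 0.24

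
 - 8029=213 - 8242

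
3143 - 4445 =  - 1302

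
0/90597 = 0=0.00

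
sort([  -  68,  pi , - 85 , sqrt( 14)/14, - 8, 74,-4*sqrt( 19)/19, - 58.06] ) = [-85,-68 , - 58.06 , -8,-4*sqrt( 19 )/19 , sqrt( 14 )/14 , pi,  74] 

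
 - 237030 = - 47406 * 5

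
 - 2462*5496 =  - 13531152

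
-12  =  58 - 70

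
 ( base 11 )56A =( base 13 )405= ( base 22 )18L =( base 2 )1010101001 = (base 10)681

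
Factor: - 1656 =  - 2^3*3^2 * 23^1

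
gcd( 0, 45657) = 45657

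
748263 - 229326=518937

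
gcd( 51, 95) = 1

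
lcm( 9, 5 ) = 45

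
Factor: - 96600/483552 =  - 175/876 = - 2^ ( - 2)*3^( - 1)*5^2*7^1*73^( - 1)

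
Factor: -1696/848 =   -  2^1 = -2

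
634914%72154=57682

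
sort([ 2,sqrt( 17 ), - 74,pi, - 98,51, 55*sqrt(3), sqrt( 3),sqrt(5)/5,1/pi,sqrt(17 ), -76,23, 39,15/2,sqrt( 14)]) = [ - 98, -76, - 74, 1/pi, sqrt( 5 ) /5,sqrt(3 ), 2, pi,sqrt( 14) , sqrt( 17),sqrt( 17),15/2,23,39,51,55 * sqrt(3)]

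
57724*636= 36712464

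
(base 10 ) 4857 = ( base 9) 6586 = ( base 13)2298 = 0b1001011111001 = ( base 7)20106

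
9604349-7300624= 2303725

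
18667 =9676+8991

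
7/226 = 7/226 = 0.03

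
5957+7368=13325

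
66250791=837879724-771628933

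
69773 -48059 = 21714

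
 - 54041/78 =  - 693 + 1/6 =- 692.83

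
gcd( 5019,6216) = 21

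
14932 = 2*7466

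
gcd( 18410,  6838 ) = 526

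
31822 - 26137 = 5685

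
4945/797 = 6+163/797 = 6.20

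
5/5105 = 1/1021 = 0.00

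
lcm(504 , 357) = 8568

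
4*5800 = 23200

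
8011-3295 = 4716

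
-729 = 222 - 951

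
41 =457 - 416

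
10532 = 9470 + 1062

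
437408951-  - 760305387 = 1197714338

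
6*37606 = 225636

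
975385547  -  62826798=912558749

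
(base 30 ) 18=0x26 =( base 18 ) 22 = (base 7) 53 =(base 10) 38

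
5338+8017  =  13355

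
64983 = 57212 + 7771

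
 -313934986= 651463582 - 965398568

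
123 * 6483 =797409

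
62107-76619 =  - 14512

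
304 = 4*76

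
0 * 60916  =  0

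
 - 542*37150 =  - 20135300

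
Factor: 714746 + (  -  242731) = 472015= 5^1*67^1*1409^1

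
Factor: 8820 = 2^2*3^2*5^1*7^2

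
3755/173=3755/173 = 21.71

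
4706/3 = 1568 + 2/3 = 1568.67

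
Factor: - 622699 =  - 7^1*11^1*8087^1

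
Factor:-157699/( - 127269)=881/711 = 3^(-2)*79^( - 1 )*881^1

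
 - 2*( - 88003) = 176006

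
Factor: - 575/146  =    -  2^( - 1)*5^2*23^1 * 73^( - 1)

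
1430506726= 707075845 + 723430881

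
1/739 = 1/739 = 0.00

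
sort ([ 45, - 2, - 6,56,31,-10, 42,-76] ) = [ - 76, - 10,-6, - 2, 31, 42,45, 56 ] 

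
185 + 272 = 457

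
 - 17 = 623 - 640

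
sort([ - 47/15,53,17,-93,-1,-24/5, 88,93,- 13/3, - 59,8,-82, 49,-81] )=[ - 93,-82 , - 81, - 59, - 24/5, - 13/3, - 47/15, - 1,8,17,  49,53,88, 93]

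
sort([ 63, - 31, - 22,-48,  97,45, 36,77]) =[-48, - 31, - 22,  36,  45, 63,  77,97]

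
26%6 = 2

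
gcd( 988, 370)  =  2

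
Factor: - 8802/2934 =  - 3^1  =  -3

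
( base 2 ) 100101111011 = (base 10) 2427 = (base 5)34202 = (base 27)38O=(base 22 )507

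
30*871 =26130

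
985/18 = 985/18 = 54.72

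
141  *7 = 987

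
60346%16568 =10642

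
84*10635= 893340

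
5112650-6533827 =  - 1421177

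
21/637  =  3/91 = 0.03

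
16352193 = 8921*1833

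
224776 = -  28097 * ( - 8) 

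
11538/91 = 126 + 72/91 = 126.79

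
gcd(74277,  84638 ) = 1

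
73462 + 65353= 138815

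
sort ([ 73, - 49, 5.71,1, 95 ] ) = [ - 49, 1, 5.71,73, 95 ] 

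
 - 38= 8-46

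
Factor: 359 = 359^1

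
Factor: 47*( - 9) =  - 3^2*47^1 = - 423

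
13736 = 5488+8248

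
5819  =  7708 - 1889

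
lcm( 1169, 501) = 3507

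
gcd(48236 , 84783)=1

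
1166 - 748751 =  - 747585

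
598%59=8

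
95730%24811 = 21297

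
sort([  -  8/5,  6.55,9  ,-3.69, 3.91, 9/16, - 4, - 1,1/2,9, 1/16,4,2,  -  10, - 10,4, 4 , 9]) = [ - 10, - 10, -4,-3.69,  -  8/5, - 1,1/16,1/2, 9/16, 2, 3.91, 4,4,  4,6.55, 9,9, 9 ] 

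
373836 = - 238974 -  - 612810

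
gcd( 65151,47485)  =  1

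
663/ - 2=-332 + 1/2 = - 331.50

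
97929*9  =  881361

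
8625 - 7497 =1128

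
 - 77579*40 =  - 3103160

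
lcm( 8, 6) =24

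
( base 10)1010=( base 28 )182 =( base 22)21K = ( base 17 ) 387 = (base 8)1762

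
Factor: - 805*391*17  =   - 5^1*7^1* 17^2*23^2  =  - 5350835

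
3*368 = 1104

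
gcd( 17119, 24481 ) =1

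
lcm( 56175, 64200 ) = 449400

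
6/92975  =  6/92975=0.00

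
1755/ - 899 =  - 1755/899 = - 1.95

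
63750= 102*625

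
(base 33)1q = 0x3b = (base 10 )59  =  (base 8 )73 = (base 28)23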